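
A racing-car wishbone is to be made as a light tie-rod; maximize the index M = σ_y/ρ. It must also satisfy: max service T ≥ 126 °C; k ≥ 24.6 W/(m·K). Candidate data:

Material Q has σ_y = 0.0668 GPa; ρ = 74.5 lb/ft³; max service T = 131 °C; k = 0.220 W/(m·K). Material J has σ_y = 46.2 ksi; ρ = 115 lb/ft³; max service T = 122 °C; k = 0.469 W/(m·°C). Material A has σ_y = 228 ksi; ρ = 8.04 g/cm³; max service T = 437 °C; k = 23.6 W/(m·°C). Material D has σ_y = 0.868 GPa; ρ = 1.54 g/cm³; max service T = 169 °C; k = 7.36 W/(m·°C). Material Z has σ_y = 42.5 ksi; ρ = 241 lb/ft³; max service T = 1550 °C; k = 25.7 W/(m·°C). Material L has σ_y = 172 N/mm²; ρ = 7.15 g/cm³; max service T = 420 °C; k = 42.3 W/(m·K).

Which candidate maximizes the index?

material Z

Screen on constraints: max service T ≥ 126 °C; k ≥ 24.6 W/(m·K). Survivors: material Z, material L.
Convert each candidate to consistent units, then evaluate M:
  material Z: σ_y = 293.0 MPa, ρ = 3860 kg/m³
  material L: σ_y = 172.0 MPa, ρ = 7150 kg/m³
  material Z: M = 75.9 kN·m/kg
  material L: M = 24.1 kN·m/kg
Material Z has the largest M.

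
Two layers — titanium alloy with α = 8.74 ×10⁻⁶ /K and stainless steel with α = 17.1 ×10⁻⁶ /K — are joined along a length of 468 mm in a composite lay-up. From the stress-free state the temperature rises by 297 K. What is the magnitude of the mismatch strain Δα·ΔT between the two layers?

Δα = |8.74 − 17.1|×10⁻⁶/K = 8.36×10⁻⁶/K.
Mismatch strain = Δα·ΔT = 8.36×10⁻⁶ × 297.0 = 2.48×10⁻³.

2.48×10⁻³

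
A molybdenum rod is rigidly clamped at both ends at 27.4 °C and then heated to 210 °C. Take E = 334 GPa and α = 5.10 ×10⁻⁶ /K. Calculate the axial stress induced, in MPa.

311 MPa

ΔT = 182.6 K. Constrained thermal stress σ = E·α·ΔT = 334.0×10³ MPa × 5.10×10⁻⁶ × 182.6 = 311 MPa (compressive).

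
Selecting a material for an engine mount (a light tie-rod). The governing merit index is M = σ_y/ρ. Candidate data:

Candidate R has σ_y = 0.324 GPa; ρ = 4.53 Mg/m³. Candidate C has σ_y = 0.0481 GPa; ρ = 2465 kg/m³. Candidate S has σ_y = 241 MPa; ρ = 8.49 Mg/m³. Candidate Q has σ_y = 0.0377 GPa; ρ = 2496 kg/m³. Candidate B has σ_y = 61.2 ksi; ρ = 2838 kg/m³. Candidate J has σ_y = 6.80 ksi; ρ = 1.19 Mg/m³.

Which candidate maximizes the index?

Putting every candidate on a common basis:
  candidate R: σ_y = 324.0 MPa, ρ = 4530 kg/m³
  candidate C: σ_y = 48.10 MPa, ρ = 2465 kg/m³
  candidate S: σ_y = 241.0 MPa, ρ = 8490 kg/m³
  candidate Q: σ_y = 37.70 MPa, ρ = 2496 kg/m³
  candidate B: σ_y = 422.0 MPa, ρ = 2838 kg/m³
  candidate J: σ_y = 46.88 MPa, ρ = 1190 kg/m³
  candidate B: M = 149 kN·m/kg
  candidate R: M = 71.5 kN·m/kg
  candidate J: M = 39.4 kN·m/kg
  candidate S: M = 28.4 kN·m/kg
  candidate C: M = 19.5 kN·m/kg
  candidate Q: M = 15.1 kN·m/kg
Candidate B has the largest M.

candidate B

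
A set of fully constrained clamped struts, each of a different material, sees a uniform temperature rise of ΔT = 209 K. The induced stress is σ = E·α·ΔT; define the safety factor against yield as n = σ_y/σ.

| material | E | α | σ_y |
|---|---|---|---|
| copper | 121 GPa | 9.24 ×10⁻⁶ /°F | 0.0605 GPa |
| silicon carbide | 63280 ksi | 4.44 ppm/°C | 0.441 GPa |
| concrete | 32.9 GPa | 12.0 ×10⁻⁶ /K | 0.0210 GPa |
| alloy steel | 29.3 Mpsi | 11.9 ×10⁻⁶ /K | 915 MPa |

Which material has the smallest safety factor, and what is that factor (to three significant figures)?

copper, n = 0.144

Per material, after unit conversion:
  copper: E = 121.0, α = 16.6, σ_y = 60.50 → σ = 421 MPa, n = 0.144
  silicon carbide: E = 436.3, α = 4.44, σ_y = 441.0 → σ = 405 MPa, n = 1.09
  concrete: E = 32.90, α = 12.0, σ_y = 21.00 → σ = 82.5 MPa, n = 0.255
  alloy steel: E = 202.0, α = 11.9, σ_y = 915.0 → σ = 502 MPa, n = 1.82
Smallest n: copper with n = 0.144.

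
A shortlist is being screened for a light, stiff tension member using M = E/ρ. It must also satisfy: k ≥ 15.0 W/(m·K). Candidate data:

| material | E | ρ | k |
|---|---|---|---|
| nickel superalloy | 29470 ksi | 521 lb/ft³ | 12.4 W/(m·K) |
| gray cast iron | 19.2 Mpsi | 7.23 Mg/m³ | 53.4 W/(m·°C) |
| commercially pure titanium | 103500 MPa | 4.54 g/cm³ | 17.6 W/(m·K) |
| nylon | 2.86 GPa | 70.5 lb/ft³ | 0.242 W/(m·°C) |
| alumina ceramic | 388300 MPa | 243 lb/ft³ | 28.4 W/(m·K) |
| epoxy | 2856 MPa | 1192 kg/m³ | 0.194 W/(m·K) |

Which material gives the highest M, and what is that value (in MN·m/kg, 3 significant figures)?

alumina ceramic, M = 99.8 MN·m/kg

Screen on constraints: k ≥ 15.0 W/(m·K). Survivors: gray cast iron, commercially pure titanium, alumina ceramic.
After converting to SI:
  gray cast iron: E = 132.4 GPa, ρ = 7230 kg/m³
  commercially pure titanium: E = 103.5 GPa, ρ = 4540 kg/m³
  alumina ceramic: E = 388.3 GPa, ρ = 3892 kg/m³
  alumina ceramic: M = 99.8 MN·m/kg
  commercially pure titanium: M = 22.8 MN·m/kg
  gray cast iron: M = 18.3 MN·m/kg
The maximum is for alumina ceramic.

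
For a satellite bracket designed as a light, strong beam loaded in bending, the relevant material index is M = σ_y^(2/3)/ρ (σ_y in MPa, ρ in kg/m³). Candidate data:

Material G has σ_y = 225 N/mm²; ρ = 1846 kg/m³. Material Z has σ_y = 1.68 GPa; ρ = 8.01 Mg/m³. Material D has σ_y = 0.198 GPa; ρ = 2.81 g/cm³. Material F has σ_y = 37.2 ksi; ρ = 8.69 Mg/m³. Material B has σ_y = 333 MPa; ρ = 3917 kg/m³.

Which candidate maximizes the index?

material G

In SI units:
  material G: σ_y = 225.0 MPa, ρ = 1846 kg/m³
  material Z: σ_y = 1680 MPa, ρ = 8010 kg/m³
  material D: σ_y = 198.0 MPa, ρ = 2810 kg/m³
  material F: σ_y = 256.5 MPa, ρ = 8690 kg/m³
  material B: σ_y = 333.0 MPa, ρ = 3917 kg/m³
  material G: M = 20.0×10⁻³
  material Z: M = 17.6×10⁻³
  material B: M = 12.3×10⁻³
  material D: M = 12.1×10⁻³
  material F: M = 4.65×10⁻³
Material G ranks first.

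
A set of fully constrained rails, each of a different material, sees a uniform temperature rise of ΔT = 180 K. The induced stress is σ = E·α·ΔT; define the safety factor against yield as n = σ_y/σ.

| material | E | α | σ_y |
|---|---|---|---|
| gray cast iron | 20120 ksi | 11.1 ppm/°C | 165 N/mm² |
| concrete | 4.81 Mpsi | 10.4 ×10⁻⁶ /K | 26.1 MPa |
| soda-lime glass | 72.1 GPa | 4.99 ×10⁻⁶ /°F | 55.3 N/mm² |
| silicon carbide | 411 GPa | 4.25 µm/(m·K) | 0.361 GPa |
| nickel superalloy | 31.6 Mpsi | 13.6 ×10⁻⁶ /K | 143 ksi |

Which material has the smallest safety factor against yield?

Converting E to GPa, α to ×10⁻⁶/K, σ_y to MPa, then σ and n for each:
  gray cast iron: E = 138.7, α = 11.1, σ_y = 165.0 → σ = 277 MPa, n = 0.595
  concrete: E = 33.16, α = 10.4, σ_y = 26.10 → σ = 62.1 MPa, n = 0.420
  soda-lime glass: E = 72.10, α = 8.98, σ_y = 55.30 → σ = 117 MPa, n = 0.474
  silicon carbide: E = 411.0, α = 4.25, σ_y = 361.0 → σ = 314 MPa, n = 1.15
  nickel superalloy: E = 217.9, α = 13.6, σ_y = 986.0 → σ = 533 MPa, n = 1.85
Concrete has the lowest safety factor, n = 0.420.

concrete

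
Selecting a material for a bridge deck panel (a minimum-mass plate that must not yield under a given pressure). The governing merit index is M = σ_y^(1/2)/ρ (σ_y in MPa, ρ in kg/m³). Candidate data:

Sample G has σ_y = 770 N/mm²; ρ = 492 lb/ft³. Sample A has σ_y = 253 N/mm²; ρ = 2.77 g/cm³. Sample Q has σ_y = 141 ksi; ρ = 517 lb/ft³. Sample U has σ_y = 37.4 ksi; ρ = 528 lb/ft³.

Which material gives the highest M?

Normalizing units and computing the index:
  sample G: σ_y = 770.0 MPa, ρ = 7881 kg/m³
  sample A: σ_y = 253.0 MPa, ρ = 2770 kg/m³
  sample Q: σ_y = 972.2 MPa, ρ = 8282 kg/m³
  sample U: σ_y = 257.9 MPa, ρ = 8458 kg/m³
  sample A: M = 5.74×10⁻³
  sample Q: M = 3.76×10⁻³
  sample G: M = 3.52×10⁻³
  sample U: M = 1.90×10⁻³
Sample A ranks first.

sample A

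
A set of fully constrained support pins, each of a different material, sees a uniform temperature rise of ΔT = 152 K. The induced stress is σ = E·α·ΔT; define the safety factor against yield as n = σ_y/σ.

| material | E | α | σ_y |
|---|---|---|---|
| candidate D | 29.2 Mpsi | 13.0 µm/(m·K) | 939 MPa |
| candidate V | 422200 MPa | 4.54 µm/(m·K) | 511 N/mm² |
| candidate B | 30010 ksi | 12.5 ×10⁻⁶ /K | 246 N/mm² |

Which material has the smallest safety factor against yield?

Converting E to GPa, α to ×10⁻⁶/K, σ_y to MPa, then σ and n for each:
  candidate D: E = 201.3, α = 13.0, σ_y = 939.0 → σ = 398 MPa, n = 2.36
  candidate V: E = 422.2, α = 4.54, σ_y = 511.0 → σ = 291 MPa, n = 1.75
  candidate B: E = 206.9, α = 12.5, σ_y = 246.0 → σ = 393 MPa, n = 0.626
Candidate B has the lowest safety factor, n = 0.626.

candidate B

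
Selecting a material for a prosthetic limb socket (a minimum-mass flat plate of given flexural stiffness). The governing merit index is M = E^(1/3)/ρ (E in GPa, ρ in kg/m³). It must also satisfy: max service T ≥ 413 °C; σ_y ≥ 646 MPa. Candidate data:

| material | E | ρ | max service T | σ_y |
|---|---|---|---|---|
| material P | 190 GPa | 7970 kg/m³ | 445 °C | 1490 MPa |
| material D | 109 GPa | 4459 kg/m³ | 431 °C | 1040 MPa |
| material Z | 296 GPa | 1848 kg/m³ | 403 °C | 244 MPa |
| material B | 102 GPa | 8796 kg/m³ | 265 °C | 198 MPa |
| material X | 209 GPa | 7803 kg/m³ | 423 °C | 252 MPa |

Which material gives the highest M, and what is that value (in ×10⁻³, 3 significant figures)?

Screen on constraints: max service T ≥ 413 °C; σ_y ≥ 646 MPa. Survivors: material P, material D.
Evaluate M for each candidate:
  material D: M = 1.07×10⁻³
  material P: M = 0.721×10⁻³
Material D has the largest M.

material D, M = 1.07×10⁻³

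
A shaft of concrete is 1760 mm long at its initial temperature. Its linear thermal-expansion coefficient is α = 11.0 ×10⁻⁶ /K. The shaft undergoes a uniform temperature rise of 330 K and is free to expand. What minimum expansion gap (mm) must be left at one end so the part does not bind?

6.39 mm

ΔL = α·L₀·ΔT = 11.0×10⁻⁶ × 1760 mm × 330.0 K = 6.39 mm.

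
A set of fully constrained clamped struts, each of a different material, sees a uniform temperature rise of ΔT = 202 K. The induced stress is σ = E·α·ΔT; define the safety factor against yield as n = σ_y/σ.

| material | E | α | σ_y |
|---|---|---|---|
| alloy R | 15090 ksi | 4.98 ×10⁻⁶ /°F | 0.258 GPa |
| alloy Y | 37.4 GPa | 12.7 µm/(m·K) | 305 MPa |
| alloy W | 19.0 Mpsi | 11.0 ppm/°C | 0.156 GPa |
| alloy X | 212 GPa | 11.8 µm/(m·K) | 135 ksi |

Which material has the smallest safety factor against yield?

alloy W

In consistent units (E in GPa, α in ×10⁻⁶/K, σ_y in MPa):
  alloy R: E = 104.0, α = 8.96, σ_y = 258.0 → σ = 188 MPa, n = 1.37
  alloy Y: E = 37.40, α = 12.7, σ_y = 305.0 → σ = 95.9 MPa, n = 3.18
  alloy W: E = 131.0, α = 11.0, σ_y = 156.0 → σ = 291 MPa, n = 0.536
  alloy X: E = 212.0, α = 11.8, σ_y = 930.8 → σ = 505 MPa, n = 1.84
Smallest n: alloy W with n = 0.536.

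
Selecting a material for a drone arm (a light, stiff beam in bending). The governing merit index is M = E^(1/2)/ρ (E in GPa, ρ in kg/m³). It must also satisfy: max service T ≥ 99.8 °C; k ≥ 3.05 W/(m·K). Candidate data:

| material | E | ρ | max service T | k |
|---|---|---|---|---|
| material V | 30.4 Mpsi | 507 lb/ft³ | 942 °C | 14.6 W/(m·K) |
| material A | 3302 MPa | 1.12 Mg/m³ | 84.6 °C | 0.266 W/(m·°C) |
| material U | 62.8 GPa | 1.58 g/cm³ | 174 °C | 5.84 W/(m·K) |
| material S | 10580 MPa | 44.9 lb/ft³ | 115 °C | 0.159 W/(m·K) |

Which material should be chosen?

material U

Screen on constraints: max service T ≥ 99.8 °C; k ≥ 3.05 W/(m·K). Survivors: material V, material U.
Putting every candidate on a common basis:
  material V: E = 209.6 GPa, ρ = 8121 kg/m³
  material U: E = 62.80 GPa, ρ = 1580 kg/m³
  material U: M = 5.02×10⁻³
  material V: M = 1.78×10⁻³
Material U has the largest M.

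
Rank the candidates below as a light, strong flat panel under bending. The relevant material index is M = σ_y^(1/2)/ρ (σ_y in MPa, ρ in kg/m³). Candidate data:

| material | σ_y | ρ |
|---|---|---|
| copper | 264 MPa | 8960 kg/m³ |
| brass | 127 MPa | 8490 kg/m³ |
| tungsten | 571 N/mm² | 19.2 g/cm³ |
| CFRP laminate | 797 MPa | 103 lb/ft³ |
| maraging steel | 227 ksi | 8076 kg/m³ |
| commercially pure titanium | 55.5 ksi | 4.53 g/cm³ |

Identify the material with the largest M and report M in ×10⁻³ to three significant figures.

CFRP laminate, M = 17.1×10⁻³

Normalizing units and computing the index:
  copper: σ_y = 264.0 MPa, ρ = 8960 kg/m³
  brass: σ_y = 127.0 MPa, ρ = 8490 kg/m³
  tungsten: σ_y = 571.0 MPa, ρ = 19200 kg/m³
  CFRP laminate: σ_y = 797.0 MPa, ρ = 1650 kg/m³
  maraging steel: σ_y = 1565 MPa, ρ = 8076 kg/m³
  commercially pure titanium: σ_y = 382.7 MPa, ρ = 4530 kg/m³
  CFRP laminate: M = 17.1×10⁻³
  maraging steel: M = 4.90×10⁻³
  commercially pure titanium: M = 4.32×10⁻³
  copper: M = 1.81×10⁻³
  brass: M = 1.33×10⁻³
  tungsten: M = 1.24×10⁻³
Highest index: CFRP laminate.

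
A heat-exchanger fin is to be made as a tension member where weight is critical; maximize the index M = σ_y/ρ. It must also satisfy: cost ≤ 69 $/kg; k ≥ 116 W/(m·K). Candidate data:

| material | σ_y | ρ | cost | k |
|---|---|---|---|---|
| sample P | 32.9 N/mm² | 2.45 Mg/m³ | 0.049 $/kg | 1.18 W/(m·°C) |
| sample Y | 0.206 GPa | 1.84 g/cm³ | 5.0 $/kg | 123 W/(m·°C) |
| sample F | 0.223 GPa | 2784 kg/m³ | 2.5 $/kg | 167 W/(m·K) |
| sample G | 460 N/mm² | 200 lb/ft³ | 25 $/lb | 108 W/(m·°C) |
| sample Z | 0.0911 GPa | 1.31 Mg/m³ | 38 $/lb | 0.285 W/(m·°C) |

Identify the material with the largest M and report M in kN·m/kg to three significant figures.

Screen on constraints: cost ≤ 69 $/kg; k ≥ 116 W/(m·K). Survivors: sample Y, sample F.
In SI units:
  sample Y: σ_y = 206.0 MPa, ρ = 1840 kg/m³
  sample F: σ_y = 223.0 MPa, ρ = 2784 kg/m³
  sample Y: M = 112 kN·m/kg
  sample F: M = 80.1 kN·m/kg
The maximum is for sample Y.

sample Y, M = 112 kN·m/kg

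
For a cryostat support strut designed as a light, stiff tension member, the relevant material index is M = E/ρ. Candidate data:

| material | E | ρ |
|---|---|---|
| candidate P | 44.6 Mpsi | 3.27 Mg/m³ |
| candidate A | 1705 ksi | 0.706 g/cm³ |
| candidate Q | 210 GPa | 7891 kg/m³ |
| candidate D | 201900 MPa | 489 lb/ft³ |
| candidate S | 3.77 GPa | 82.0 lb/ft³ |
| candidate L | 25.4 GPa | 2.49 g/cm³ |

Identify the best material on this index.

candidate P

Putting every candidate on a common basis:
  candidate P: E = 307.5 GPa, ρ = 3270 kg/m³
  candidate A: E = 11.76 GPa, ρ = 706.0 kg/m³
  candidate Q: E = 210.0 GPa, ρ = 7891 kg/m³
  candidate D: E = 201.9 GPa, ρ = 7833 kg/m³
  candidate S: E = 3.770 GPa, ρ = 1314 kg/m³
  candidate L: E = 25.40 GPa, ρ = 2490 kg/m³
  candidate P: M = 94.0 MN·m/kg
  candidate Q: M = 26.6 MN·m/kg
  candidate D: M = 25.8 MN·m/kg
  candidate A: M = 16.7 MN·m/kg
  candidate L: M = 10.2 MN·m/kg
  candidate S: M = 2.87 MN·m/kg
Highest index: candidate P.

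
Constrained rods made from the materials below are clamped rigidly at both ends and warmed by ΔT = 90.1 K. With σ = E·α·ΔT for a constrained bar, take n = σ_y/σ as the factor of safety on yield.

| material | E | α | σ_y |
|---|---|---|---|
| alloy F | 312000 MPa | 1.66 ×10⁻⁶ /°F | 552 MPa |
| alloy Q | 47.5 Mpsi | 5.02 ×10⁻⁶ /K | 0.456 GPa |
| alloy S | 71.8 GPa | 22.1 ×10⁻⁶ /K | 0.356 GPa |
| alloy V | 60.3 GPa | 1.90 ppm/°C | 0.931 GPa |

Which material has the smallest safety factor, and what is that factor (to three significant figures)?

With everything in SI (GPa, ×10⁻⁶/K, MPa):
  alloy F: E = 312.0, α = 2.99, σ_y = 552.0 → σ = 84.0 MPa, n = 6.57
  alloy Q: E = 327.5, α = 5.02, σ_y = 456.0 → σ = 148 MPa, n = 3.08
  alloy S: E = 71.80, α = 22.1, σ_y = 356.0 → σ = 143 MPa, n = 2.49
  alloy V: E = 60.30, α = 1.90, σ_y = 931.0 → σ = 10.3 MPa, n = 90.2
Alloy S has the lowest safety factor, n = 2.49.

alloy S, n = 2.49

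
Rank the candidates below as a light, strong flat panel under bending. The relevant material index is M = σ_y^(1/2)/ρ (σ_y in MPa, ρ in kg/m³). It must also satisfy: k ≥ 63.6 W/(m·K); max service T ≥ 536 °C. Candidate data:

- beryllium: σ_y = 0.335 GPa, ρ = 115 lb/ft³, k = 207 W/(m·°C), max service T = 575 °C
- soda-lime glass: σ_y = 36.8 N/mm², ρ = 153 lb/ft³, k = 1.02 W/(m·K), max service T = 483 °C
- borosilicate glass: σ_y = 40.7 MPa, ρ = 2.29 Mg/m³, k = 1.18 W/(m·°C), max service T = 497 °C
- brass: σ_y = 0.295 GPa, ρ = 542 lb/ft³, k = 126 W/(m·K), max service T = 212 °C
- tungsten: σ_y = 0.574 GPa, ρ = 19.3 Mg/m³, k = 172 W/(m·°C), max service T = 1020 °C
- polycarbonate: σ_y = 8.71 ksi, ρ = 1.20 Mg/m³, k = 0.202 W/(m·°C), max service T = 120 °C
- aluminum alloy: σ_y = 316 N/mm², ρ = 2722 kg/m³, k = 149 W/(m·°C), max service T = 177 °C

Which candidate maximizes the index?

beryllium

Screen on constraints: k ≥ 63.6 W/(m·K); max service T ≥ 536 °C. Survivors: beryllium, tungsten.
Normalizing units and computing the index:
  beryllium: σ_y = 335.0 MPa, ρ = 1842 kg/m³
  tungsten: σ_y = 574.0 MPa, ρ = 19300 kg/m³
  beryllium: M = 9.94×10⁻³
  tungsten: M = 1.24×10⁻³
Beryllium has the largest M.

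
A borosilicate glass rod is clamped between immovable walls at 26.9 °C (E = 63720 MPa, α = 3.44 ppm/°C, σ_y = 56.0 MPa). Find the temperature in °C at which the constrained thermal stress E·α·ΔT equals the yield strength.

282 °C

E = 63720 MPa = 63.72 GPa.
E·α·ΔT = 56.00 MPa ⇒ ΔT = 56.00 / (63.72×10³ × 3.44×10⁻⁶) = 255.5 K.
T = 26.9 + 255.5 = 282.4 °C.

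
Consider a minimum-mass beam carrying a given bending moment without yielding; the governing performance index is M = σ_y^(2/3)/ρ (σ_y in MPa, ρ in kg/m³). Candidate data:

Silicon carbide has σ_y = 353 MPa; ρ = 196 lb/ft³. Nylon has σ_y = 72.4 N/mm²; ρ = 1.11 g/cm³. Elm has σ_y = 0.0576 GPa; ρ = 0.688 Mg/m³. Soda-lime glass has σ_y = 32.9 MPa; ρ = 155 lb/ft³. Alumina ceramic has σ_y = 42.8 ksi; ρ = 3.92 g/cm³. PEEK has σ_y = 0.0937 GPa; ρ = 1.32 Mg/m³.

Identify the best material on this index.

elm

Normalizing units and computing the index:
  silicon carbide: σ_y = 353.0 MPa, ρ = 3140 kg/m³
  nylon: σ_y = 72.40 MPa, ρ = 1110 kg/m³
  elm: σ_y = 57.60 MPa, ρ = 688.0 kg/m³
  soda-lime glass: σ_y = 32.90 MPa, ρ = 2483 kg/m³
  alumina ceramic: σ_y = 295.1 MPa, ρ = 3920 kg/m³
  PEEK: σ_y = 93.70 MPa, ρ = 1320 kg/m³
  elm: M = 21.7×10⁻³
  silicon carbide: M = 15.9×10⁻³
  nylon: M = 15.6×10⁻³
  PEEK: M = 15.6×10⁻³
  alumina ceramic: M = 11.3×10⁻³
  soda-lime glass: M = 4.14×10⁻³
The maximum is for elm.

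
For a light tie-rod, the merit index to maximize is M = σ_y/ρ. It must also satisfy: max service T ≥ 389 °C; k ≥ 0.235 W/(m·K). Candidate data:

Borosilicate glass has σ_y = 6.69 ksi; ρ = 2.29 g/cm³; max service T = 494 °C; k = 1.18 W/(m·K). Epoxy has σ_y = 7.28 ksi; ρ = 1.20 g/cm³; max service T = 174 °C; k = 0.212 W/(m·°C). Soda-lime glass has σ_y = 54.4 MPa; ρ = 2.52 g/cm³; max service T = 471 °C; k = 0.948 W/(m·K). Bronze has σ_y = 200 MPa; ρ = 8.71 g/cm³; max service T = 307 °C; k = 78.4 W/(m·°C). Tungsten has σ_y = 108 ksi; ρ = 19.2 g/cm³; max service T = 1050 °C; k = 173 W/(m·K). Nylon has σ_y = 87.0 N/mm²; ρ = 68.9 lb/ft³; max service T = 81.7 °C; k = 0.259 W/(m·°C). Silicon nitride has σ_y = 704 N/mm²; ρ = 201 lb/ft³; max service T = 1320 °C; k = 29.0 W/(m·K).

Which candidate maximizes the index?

Screen on constraints: max service T ≥ 389 °C; k ≥ 0.235 W/(m·K). Survivors: borosilicate glass, soda-lime glass, tungsten, silicon nitride.
Convert each candidate to consistent units, then evaluate M:
  borosilicate glass: σ_y = 46.13 MPa, ρ = 2290 kg/m³
  soda-lime glass: σ_y = 54.40 MPa, ρ = 2520 kg/m³
  tungsten: σ_y = 744.6 MPa, ρ = 19200 kg/m³
  silicon nitride: σ_y = 704.0 MPa, ρ = 3220 kg/m³
  silicon nitride: M = 219 kN·m/kg
  tungsten: M = 38.8 kN·m/kg
  soda-lime glass: M = 21.6 kN·m/kg
  borosilicate glass: M = 20.1 kN·m/kg
Highest index: silicon nitride.

silicon nitride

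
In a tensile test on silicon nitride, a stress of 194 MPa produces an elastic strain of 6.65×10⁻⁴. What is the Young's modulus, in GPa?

292 GPa

E = σ/ε = 194 MPa / 6.65×10⁻⁴ = 291700 MPa = 292 GPa.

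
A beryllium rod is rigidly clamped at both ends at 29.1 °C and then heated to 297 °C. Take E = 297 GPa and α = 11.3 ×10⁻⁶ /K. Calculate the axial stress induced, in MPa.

ΔT = 267.9 K. Constrained thermal stress σ = E·α·ΔT = 297.0×10³ MPa × 11.3×10⁻⁶ × 267.9 = 899 MPa (compressive).

899 MPa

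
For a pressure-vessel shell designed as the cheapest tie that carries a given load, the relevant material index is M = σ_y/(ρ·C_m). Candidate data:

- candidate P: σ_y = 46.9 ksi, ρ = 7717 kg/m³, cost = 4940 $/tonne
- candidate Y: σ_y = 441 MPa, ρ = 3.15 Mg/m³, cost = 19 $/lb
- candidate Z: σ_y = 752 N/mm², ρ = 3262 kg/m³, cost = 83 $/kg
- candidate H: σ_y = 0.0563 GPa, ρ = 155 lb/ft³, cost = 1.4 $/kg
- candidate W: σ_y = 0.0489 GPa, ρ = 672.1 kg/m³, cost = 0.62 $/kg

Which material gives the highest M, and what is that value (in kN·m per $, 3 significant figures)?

Normalizing units and computing the index:
  candidate P: σ_y = 323.4 MPa, ρ = 7717 kg/m³, cost = 4.940 $/kg
  candidate Y: σ_y = 441.0 MPa, ρ = 3150 kg/m³, cost = 41.89 $/kg
  candidate Z: σ_y = 752.0 MPa, ρ = 3262 kg/m³, cost = 83.00 $/kg
  candidate H: σ_y = 56.30 MPa, ρ = 2483 kg/m³, cost = 1.400 $/kg
  candidate W: σ_y = 48.90 MPa, ρ = 672.1 kg/m³, cost = 0.6200 $/kg
  candidate W: M = 117 kN·m per $
  candidate H: M = 16.2 kN·m per $
  candidate P: M = 8.48 kN·m per $
  candidate Y: M = 3.34 kN·m per $
  candidate Z: M = 2.78 kN·m per $
Candidate W ranks first.

candidate W, M = 117 kN·m per $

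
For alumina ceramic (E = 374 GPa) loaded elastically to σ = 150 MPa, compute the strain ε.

4.01×10⁻⁴

ε = σ/E = 150 / 374000 = 4.01×10⁻⁴.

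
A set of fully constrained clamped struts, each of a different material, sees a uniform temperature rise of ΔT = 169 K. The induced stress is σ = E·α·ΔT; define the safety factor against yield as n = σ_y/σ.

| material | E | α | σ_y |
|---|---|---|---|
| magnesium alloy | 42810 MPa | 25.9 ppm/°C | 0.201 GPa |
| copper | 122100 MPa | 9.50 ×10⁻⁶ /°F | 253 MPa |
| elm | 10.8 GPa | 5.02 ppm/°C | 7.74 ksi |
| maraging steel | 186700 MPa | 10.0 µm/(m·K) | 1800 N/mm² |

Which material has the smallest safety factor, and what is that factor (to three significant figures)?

Converting E to GPa, α to ×10⁻⁶/K, σ_y to MPa, then σ and n for each:
  magnesium alloy: E = 42.81, α = 25.9, σ_y = 201.0 → σ = 187 MPa, n = 1.07
  copper: E = 122.1, α = 17.1, σ_y = 253.0 → σ = 353 MPa, n = 0.717
  elm: E = 10.80, α = 5.02, σ_y = 53.37 → σ = 9.16 MPa, n = 5.82
  maraging steel: E = 186.7, α = 10.0, σ_y = 1800 → σ = 316 MPa, n = 5.70
Copper has the lowest safety factor, n = 0.717.

copper, n = 0.717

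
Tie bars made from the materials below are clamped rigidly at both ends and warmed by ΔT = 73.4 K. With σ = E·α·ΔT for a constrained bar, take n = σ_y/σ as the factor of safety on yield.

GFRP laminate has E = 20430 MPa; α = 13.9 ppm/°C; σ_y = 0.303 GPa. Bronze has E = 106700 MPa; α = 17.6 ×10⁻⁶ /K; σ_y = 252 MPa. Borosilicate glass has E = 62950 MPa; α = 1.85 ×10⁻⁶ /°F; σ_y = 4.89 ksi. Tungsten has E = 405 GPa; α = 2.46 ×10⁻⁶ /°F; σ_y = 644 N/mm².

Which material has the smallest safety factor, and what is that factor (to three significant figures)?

bronze, n = 1.83

In consistent units (E in GPa, α in ×10⁻⁶/K, σ_y in MPa):
  GFRP laminate: E = 20.43, α = 13.9, σ_y = 303.0 → σ = 20.8 MPa, n = 14.5
  bronze: E = 106.7, α = 17.6, σ_y = 252.0 → σ = 138 MPa, n = 1.83
  borosilicate glass: E = 62.95, α = 3.33, σ_y = 33.72 → σ = 15.4 MPa, n = 2.19
  tungsten: E = 405.0, α = 4.43, σ_y = 644.0 → σ = 132 MPa, n = 4.89
The minimum is bronze at n = 1.83.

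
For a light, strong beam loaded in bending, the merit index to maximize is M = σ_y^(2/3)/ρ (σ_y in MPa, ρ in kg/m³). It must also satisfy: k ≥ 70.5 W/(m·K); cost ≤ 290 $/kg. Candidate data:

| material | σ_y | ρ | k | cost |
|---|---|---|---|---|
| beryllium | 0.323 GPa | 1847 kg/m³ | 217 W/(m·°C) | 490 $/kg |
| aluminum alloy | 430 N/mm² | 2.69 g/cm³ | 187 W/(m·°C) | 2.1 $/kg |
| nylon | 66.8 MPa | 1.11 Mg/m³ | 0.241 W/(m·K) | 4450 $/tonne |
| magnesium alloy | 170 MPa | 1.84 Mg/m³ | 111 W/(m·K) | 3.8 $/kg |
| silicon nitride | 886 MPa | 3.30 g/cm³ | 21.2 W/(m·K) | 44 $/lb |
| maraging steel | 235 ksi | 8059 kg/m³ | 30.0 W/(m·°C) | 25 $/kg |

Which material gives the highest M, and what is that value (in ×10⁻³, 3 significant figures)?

aluminum alloy, M = 21.2×10⁻³

Screen on constraints: k ≥ 70.5 W/(m·K); cost ≤ 290 $/kg. Survivors: aluminum alloy, magnesium alloy.
In SI units:
  aluminum alloy: σ_y = 430.0 MPa, ρ = 2690 kg/m³
  magnesium alloy: σ_y = 170.0 MPa, ρ = 1840 kg/m³
  aluminum alloy: M = 21.2×10⁻³
  magnesium alloy: M = 16.7×10⁻³
The maximum is for aluminum alloy.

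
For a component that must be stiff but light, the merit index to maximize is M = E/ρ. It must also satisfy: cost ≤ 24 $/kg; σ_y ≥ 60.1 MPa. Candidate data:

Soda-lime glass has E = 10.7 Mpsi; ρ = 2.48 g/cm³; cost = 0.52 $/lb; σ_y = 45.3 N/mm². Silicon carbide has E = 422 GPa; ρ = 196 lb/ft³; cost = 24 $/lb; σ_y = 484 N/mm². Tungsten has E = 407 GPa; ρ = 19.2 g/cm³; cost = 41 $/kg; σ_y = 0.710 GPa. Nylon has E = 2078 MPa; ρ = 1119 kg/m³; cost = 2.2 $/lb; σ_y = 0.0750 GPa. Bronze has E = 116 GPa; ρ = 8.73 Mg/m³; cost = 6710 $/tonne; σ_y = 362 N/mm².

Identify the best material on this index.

bronze

Screen on constraints: cost ≤ 24 $/kg; σ_y ≥ 60.1 MPa. Survivors: nylon, bronze.
Convert each candidate to consistent units, then evaluate M:
  nylon: E = 2.078 GPa, ρ = 1119 kg/m³
  bronze: E = 116.0 GPa, ρ = 8730 kg/m³
  bronze: M = 13.3 MN·m/kg
  nylon: M = 1.86 MN·m/kg
Highest index: bronze.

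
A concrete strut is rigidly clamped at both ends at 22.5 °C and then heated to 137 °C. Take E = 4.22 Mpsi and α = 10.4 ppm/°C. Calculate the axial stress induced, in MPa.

34.6 MPa

E = 4.22 Mpsi = 29.10 GPa.
ΔT = 114.5 K. Constrained thermal stress σ = E·α·ΔT = 29.10×10³ MPa × 10.4×10⁻⁶ × 114.5 = 34.6 MPa (compressive).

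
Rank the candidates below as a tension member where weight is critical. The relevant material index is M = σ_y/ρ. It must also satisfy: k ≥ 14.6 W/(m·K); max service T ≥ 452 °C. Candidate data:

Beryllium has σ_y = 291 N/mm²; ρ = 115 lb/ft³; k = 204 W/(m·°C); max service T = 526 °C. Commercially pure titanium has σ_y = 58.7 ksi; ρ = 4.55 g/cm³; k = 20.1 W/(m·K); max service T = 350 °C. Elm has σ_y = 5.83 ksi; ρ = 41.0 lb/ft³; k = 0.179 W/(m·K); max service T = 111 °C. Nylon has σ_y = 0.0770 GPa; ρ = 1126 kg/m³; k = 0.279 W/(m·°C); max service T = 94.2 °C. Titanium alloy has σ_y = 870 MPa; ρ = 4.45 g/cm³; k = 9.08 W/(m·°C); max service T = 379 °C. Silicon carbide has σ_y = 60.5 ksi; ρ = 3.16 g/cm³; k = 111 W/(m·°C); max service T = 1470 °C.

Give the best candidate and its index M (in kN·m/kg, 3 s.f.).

beryllium, M = 158 kN·m/kg

Screen on constraints: k ≥ 14.6 W/(m·K); max service T ≥ 452 °C. Survivors: beryllium, silicon carbide.
After converting to SI:
  beryllium: σ_y = 291.0 MPa, ρ = 1842 kg/m³
  silicon carbide: σ_y = 417.1 MPa, ρ = 3160 kg/m³
  beryllium: M = 158 kN·m/kg
  silicon carbide: M = 132 kN·m/kg
Highest index: beryllium.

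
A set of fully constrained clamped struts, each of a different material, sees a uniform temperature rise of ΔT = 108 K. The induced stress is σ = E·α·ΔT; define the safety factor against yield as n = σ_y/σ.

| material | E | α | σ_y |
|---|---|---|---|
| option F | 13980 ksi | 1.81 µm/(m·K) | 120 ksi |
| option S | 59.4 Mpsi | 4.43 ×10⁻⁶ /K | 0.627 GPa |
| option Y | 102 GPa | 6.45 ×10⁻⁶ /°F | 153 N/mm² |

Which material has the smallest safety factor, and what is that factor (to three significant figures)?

Converting E to GPa, α to ×10⁻⁶/K, σ_y to MPa, then σ and n for each:
  option F: E = 96.39, α = 1.81, σ_y = 827.4 → σ = 18.8 MPa, n = 43.9
  option S: E = 409.5, α = 4.43, σ_y = 627.0 → σ = 196 MPa, n = 3.20
  option Y: E = 102.0, α = 11.6, σ_y = 153.0 → σ = 128 MPa, n = 1.20
Option Y has the lowest safety factor, n = 1.20.

option Y, n = 1.20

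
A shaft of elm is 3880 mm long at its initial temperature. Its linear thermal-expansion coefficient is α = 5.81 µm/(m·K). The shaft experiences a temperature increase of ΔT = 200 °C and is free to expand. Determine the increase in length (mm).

ΔL = α·L₀·ΔT = 5.81×10⁻⁶ × 3880 mm × 200.0 K = 4.51 mm.

4.51 mm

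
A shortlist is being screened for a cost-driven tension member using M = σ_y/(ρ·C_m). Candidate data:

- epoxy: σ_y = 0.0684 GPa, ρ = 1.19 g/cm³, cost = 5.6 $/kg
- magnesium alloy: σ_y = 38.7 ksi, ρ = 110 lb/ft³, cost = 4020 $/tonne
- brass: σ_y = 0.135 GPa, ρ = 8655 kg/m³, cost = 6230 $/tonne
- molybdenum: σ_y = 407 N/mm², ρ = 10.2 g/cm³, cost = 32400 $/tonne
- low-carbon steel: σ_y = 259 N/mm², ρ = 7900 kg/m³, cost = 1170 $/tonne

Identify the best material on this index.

After converting to SI:
  epoxy: σ_y = 68.40 MPa, ρ = 1190 kg/m³, cost = 5.600 $/kg
  magnesium alloy: σ_y = 266.8 MPa, ρ = 1762 kg/m³, cost = 4.020 $/kg
  brass: σ_y = 135.0 MPa, ρ = 8655 kg/m³, cost = 6.230 $/kg
  molybdenum: σ_y = 407.0 MPa, ρ = 10200 kg/m³, cost = 32.40 $/kg
  low-carbon steel: σ_y = 259.0 MPa, ρ = 7900 kg/m³, cost = 1.170 $/kg
  magnesium alloy: M = 37.7 kN·m per $
  low-carbon steel: M = 28.0 kN·m per $
  epoxy: M = 10.3 kN·m per $
  brass: M = 2.50 kN·m per $
  molybdenum: M = 1.23 kN·m per $
The maximum is for magnesium alloy.

magnesium alloy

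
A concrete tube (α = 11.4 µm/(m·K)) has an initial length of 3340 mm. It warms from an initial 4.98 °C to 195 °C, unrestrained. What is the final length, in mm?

3347.2 mm

ΔT = 195 − 4.98 = 190.0 K.
ΔL = α·L₀·ΔT = 11.4×10⁻⁶ × 3340 mm × 190.0 K = 7.24 mm.
L = L₀ + ΔL = 3340 + 7.24 = 3347.2 mm.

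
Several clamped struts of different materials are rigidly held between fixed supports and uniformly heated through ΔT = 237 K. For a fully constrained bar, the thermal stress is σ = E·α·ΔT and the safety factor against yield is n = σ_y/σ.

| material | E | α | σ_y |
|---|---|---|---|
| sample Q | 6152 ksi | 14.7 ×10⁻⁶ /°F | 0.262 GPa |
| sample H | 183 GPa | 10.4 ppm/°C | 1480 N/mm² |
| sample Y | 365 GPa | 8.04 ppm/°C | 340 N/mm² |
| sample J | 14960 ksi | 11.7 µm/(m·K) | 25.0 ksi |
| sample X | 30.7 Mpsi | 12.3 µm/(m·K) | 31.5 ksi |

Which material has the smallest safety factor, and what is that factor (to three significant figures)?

sample X, n = 0.352

With everything in SI (GPa, ×10⁻⁶/K, MPa):
  sample Q: E = 42.42, α = 26.5, σ_y = 262.0 → σ = 266 MPa, n = 0.985
  sample H: E = 183.0, α = 10.4, σ_y = 1480 → σ = 451 MPa, n = 3.28
  sample Y: E = 365.0, α = 8.04, σ_y = 340.0 → σ = 696 MPa, n = 0.489
  sample J: E = 103.1, α = 11.7, σ_y = 172.4 → σ = 286 MPa, n = 0.603
  sample X: E = 211.7, α = 12.3, σ_y = 217.2 → σ = 617 MPa, n = 0.352
The minimum is sample X at n = 0.352.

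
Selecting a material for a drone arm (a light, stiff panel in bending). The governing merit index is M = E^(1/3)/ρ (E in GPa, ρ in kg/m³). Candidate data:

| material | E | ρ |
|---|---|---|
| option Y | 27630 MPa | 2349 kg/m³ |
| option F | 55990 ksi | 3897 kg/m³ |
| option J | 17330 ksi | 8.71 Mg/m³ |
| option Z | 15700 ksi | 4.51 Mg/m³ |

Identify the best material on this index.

option F

After converting to SI:
  option Y: E = 27.63 GPa, ρ = 2349 kg/m³
  option F: E = 386.0 GPa, ρ = 3897 kg/m³
  option J: E = 119.5 GPa, ρ = 8710 kg/m³
  option Z: E = 108.2 GPa, ρ = 4510 kg/m³
  option F: M = 1.87×10⁻³
  option Y: M = 1.29×10⁻³
  option Z: M = 1.06×10⁻³
  option J: M = 0.565×10⁻³
Option F ranks first.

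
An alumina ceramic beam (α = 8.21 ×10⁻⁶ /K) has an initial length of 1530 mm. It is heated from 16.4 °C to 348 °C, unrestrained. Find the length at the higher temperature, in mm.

1534.2 mm

ΔT = 348 − 16.4 = 331.6 K.
ΔL = α·L₀·ΔT = 8.21×10⁻⁶ × 1530 mm × 331.6 K = 4.17 mm.
L = L₀ + ΔL = 1530 + 4.17 = 1534.2 mm.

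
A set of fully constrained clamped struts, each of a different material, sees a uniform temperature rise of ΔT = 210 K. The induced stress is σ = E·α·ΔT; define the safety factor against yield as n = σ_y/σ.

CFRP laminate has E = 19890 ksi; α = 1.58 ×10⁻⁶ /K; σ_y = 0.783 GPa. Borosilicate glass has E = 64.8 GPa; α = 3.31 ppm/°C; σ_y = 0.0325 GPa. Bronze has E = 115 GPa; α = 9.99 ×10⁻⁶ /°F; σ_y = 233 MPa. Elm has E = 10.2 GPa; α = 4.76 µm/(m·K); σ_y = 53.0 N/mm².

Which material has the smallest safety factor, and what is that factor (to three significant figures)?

Converting E to GPa, α to ×10⁻⁶/K, σ_y to MPa, then σ and n for each:
  CFRP laminate: E = 137.1, α = 1.58, σ_y = 783.0 → σ = 45.5 MPa, n = 17.2
  borosilicate glass: E = 64.80, α = 3.31, σ_y = 32.50 → σ = 45.0 MPa, n = 0.722
  bronze: E = 115.0, α = 18.0, σ_y = 233.0 → σ = 434 MPa, n = 0.537
  elm: E = 10.20, α = 4.76, σ_y = 53.00 → σ = 10.2 MPa, n = 5.20
The minimum is bronze at n = 0.537.

bronze, n = 0.537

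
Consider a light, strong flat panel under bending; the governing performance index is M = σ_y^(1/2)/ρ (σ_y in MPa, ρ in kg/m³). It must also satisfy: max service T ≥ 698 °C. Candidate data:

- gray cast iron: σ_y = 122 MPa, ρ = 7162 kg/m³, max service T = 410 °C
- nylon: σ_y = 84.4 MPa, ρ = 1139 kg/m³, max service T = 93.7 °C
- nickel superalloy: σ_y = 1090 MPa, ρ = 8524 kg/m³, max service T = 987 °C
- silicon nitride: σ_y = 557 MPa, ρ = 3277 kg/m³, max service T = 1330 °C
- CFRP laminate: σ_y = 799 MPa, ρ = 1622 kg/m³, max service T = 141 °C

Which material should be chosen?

silicon nitride

Screen on constraints: max service T ≥ 698 °C. Survivors: nickel superalloy, silicon nitride.
Computing M directly (units already consistent):
  silicon nitride: M = 7.20×10⁻³
  nickel superalloy: M = 3.87×10⁻³
The maximum is for silicon nitride.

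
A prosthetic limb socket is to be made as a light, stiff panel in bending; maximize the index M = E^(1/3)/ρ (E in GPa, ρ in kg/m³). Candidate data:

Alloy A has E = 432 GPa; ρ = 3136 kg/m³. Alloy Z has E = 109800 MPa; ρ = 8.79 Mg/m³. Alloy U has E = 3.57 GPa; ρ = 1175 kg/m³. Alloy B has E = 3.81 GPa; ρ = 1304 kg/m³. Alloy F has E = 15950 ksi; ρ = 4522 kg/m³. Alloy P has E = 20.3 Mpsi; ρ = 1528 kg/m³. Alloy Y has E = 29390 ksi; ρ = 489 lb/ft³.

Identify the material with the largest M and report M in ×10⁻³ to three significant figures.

alloy P, M = 3.40×10⁻³

In SI units:
  alloy A: E = 432.0 GPa, ρ = 3136 kg/m³
  alloy Z: E = 109.8 GPa, ρ = 8790 kg/m³
  alloy U: E = 3.570 GPa, ρ = 1175 kg/m³
  alloy B: E = 3.810 GPa, ρ = 1304 kg/m³
  alloy F: E = 110.0 GPa, ρ = 4522 kg/m³
  alloy P: E = 140.0 GPa, ρ = 1528 kg/m³
  alloy Y: E = 202.6 GPa, ρ = 7833 kg/m³
  alloy P: M = 3.40×10⁻³
  alloy A: M = 2.41×10⁻³
  alloy U: M = 1.30×10⁻³
  alloy B: M = 1.20×10⁻³
  alloy F: M = 1.06×10⁻³
  alloy Y: M = 0.750×10⁻³
  alloy Z: M = 0.545×10⁻³
Highest index: alloy P.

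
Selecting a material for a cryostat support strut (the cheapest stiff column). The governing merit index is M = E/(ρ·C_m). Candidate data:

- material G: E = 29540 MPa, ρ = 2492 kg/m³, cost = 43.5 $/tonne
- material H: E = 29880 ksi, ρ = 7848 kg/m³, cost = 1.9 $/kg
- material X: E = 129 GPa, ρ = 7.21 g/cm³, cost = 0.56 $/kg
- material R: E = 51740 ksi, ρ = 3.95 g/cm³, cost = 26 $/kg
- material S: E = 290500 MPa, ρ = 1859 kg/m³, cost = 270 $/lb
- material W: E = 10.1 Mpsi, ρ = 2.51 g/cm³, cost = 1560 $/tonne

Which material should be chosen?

material G

Normalizing units and computing the index:
  material G: E = 29.54 GPa, ρ = 2492 kg/m³, cost = 0.04350 $/kg
  material H: E = 206.0 GPa, ρ = 7848 kg/m³, cost = 1.900 $/kg
  material X: E = 129.0 GPa, ρ = 7210 kg/m³, cost = 0.5600 $/kg
  material R: E = 356.7 GPa, ρ = 3950 kg/m³, cost = 26.00 $/kg
  material S: E = 290.5 GPa, ρ = 1859 kg/m³, cost = 595.2 $/kg
  material W: E = 69.64 GPa, ρ = 2510 kg/m³, cost = 1.560 $/kg
  material G: M = 273 MN·m per $
  material X: M = 31.9 MN·m per $
  material W: M = 17.8 MN·m per $
  material H: M = 13.8 MN·m per $
  material R: M = 3.47 MN·m per $
  material S: M = 0.263 MN·m per $
Highest index: material G.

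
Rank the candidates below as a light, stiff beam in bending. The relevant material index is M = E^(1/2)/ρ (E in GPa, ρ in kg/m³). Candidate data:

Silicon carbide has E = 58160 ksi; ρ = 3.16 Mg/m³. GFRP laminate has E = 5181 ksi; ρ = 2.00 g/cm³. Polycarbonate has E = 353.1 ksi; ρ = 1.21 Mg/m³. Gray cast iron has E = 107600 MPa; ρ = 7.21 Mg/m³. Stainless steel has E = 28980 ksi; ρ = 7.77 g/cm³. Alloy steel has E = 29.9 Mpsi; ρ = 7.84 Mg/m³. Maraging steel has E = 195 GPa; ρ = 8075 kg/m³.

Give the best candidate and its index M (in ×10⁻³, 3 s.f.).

silicon carbide, M = 6.34×10⁻³

After converting to SI:
  silicon carbide: E = 401.0 GPa, ρ = 3160 kg/m³
  GFRP laminate: E = 35.72 GPa, ρ = 2000 kg/m³
  polycarbonate: E = 2.435 GPa, ρ = 1210 kg/m³
  gray cast iron: E = 107.6 GPa, ρ = 7210 kg/m³
  stainless steel: E = 199.8 GPa, ρ = 7770 kg/m³
  alloy steel: E = 206.2 GPa, ρ = 7840 kg/m³
  maraging steel: E = 195.0 GPa, ρ = 8075 kg/m³
  silicon carbide: M = 6.34×10⁻³
  GFRP laminate: M = 2.99×10⁻³
  alloy steel: M = 1.83×10⁻³
  stainless steel: M = 1.82×10⁻³
  maraging steel: M = 1.73×10⁻³
  gray cast iron: M = 1.44×10⁻³
  polycarbonate: M = 1.29×10⁻³
The maximum is for silicon carbide.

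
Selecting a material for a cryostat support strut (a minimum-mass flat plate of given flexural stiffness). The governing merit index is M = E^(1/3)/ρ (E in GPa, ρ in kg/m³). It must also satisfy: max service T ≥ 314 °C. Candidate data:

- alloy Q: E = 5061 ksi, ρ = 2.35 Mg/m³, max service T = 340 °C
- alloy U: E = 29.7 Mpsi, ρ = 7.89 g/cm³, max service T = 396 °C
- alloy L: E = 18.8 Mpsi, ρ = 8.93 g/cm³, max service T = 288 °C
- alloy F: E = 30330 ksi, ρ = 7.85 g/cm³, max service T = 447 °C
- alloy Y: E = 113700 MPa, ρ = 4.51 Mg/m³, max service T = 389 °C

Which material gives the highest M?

alloy Q

Screen on constraints: max service T ≥ 314 °C. Survivors: alloy Q, alloy U, alloy F, alloy Y.
After converting to SI:
  alloy Q: E = 34.89 GPa, ρ = 2350 kg/m³
  alloy U: E = 204.8 GPa, ρ = 7890 kg/m³
  alloy F: E = 209.1 GPa, ρ = 7850 kg/m³
  alloy Y: E = 113.7 GPa, ρ = 4510 kg/m³
  alloy Q: M = 1.39×10⁻³
  alloy Y: M = 1.07×10⁻³
  alloy F: M = 0.756×10⁻³
  alloy U: M = 0.747×10⁻³
Alloy Q ranks first.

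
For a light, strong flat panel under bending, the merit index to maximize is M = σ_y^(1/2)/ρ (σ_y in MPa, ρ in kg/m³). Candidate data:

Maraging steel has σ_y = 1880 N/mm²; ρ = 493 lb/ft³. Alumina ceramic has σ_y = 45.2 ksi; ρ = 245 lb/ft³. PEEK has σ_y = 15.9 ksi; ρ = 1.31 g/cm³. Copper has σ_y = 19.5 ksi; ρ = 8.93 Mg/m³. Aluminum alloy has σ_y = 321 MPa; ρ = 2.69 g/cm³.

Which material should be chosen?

PEEK

Convert each candidate to consistent units, then evaluate M:
  maraging steel: σ_y = 1880 MPa, ρ = 7897 kg/m³
  alumina ceramic: σ_y = 311.6 MPa, ρ = 3925 kg/m³
  PEEK: σ_y = 109.6 MPa, ρ = 1310 kg/m³
  copper: σ_y = 134.4 MPa, ρ = 8930 kg/m³
  aluminum alloy: σ_y = 321.0 MPa, ρ = 2690 kg/m³
  PEEK: M = 7.99×10⁻³
  aluminum alloy: M = 6.66×10⁻³
  maraging steel: M = 5.49×10⁻³
  alumina ceramic: M = 4.50×10⁻³
  copper: M = 1.30×10⁻³
The maximum is for PEEK.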